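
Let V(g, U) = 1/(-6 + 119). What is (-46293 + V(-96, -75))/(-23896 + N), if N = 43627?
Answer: -5231108/2229603 ≈ -2.3462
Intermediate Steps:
V(g, U) = 1/113
(-46293 + V(-96, -75))/(-23896 + N) = (-46293 + 1/113)/(-23896 + 43627) = -5231108/113/19731 = -5231108/113*1/19731 = -5231108/2229603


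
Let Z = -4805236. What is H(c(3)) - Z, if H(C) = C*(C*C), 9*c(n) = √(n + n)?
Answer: 4805236 + 2*√6/243 ≈ 4.8052e+6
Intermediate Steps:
c(n) = √2*√n/9 (c(n) = √(n + n)/9 = √(2*n)/9 = (√2*√n)/9 = √2*√n/9)
H(C) = C³ (H(C) = C*C² = C³)
H(c(3)) - Z = (√2*√3/9)³ - 1*(-4805236) = (√6/9)³ + 4805236 = 2*√6/243 + 4805236 = 4805236 + 2*√6/243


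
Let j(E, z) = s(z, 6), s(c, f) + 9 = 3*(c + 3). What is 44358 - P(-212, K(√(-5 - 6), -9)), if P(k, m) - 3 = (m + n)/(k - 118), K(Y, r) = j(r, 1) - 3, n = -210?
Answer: 487898/11 ≈ 44354.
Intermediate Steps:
s(c, f) = 3*c (s(c, f) = -9 + 3*(c + 3) = -9 + 3*(3 + c) = -9 + (9 + 3*c) = 3*c)
j(E, z) = 3*z
K(Y, r) = 0 (K(Y, r) = 3*1 - 3 = 3 - 3 = 0)
P(k, m) = 3 + (-210 + m)/(-118 + k) (P(k, m) = 3 + (m - 210)/(k - 118) = 3 + (-210 + m)/(-118 + k))
44358 - P(-212, K(√(-5 - 6), -9)) = 44358 - (-564 + 0 + 3*(-212))/(-118 - 212) = 44358 - (-564 + 0 - 636)/(-330) = 44358 - (-1)*(-1200)/330 = 44358 - 1*40/11 = 44358 - 40/11 = 487898/11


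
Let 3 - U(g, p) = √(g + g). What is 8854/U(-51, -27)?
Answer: 8854/37 + 8854*I*√102/111 ≈ 239.3 + 805.59*I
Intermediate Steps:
U(g, p) = 3 - √2*√g (U(g, p) = 3 - √(g + g) = 3 - √(2*g) = 3 - √2*√g)
8854/U(-51, -27) = 8854/(3 - √2*√(-51)) = 8854/(3 - √2*I*√51) = 8854/(3 - I*√102)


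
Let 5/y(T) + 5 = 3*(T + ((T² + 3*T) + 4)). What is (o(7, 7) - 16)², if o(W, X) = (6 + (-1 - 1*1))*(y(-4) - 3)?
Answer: 30976/49 ≈ 632.16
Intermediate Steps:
y(T) = 5/(7 + 3*T² + 12*T) (y(T) = 5/(-5 + 3*(T + ((T² + 3*T) + 4))) = 5/(-5 + 3*(T + (4 + T² + 3*T))) = 5/(-5 + 3*(4 + T² + 4*T)) = 5/(-5 + (12 + 3*T² + 12*T)) = 5/(7 + 3*T² + 12*T))
o(W, X) = -64/7 (o(W, X) = (6 + (-1 - 1*1))*(5/(7 + 3*(-4)² + 12*(-4)) - 3) = (6 + (-1 - 1))*(5/(7 + 3*16 - 48) - 3) = (6 - 2)*(5/(7 + 48 - 48) - 3) = 4*(5/7 - 3) = 4*(-16/7) = -64/7)
(o(7, 7) - 16)² = (-64/7 - 16)² = (-176/7)² = 30976/49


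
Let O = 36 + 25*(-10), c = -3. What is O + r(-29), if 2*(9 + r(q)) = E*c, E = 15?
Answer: -491/2 ≈ -245.50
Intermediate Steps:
r(q) = -63/2 (r(q) = -9 + (15*(-3))/2 = -9 + (½)*(-45) = -9 - 45/2 = -63/2)
O = -214 (O = 36 - 250 = -214)
O + r(-29) = -214 - 63/2 = -491/2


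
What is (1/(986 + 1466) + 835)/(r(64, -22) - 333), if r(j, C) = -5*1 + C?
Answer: -2047421/882720 ≈ -2.3194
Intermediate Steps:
r(j, C) = -5 + C
(1/(986 + 1466) + 835)/(r(64, -22) - 333) = (1/(986 + 1466) + 835)/((-5 - 22) - 333) = (1/2452 + 835)/(-27 - 333) = (1/2452 + 835)/(-360) = (2047421/2452)*(-1/360) = -2047421/882720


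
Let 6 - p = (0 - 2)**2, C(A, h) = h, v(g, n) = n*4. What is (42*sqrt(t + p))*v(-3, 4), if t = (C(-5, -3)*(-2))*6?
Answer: 672*sqrt(38) ≈ 4142.5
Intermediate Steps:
v(g, n) = 4*n
p = 2 (p = 6 - (0 - 2)**2 = 6 - 1*(-2)**2 = 6 - 1*4 = 6 - 4 = 2)
t = 36 (t = -3*(-2)*6 = 6*6 = 36)
(42*sqrt(t + p))*v(-3, 4) = (42*sqrt(36 + 2))*(4*4) = (42*sqrt(38))*16 = 672*sqrt(38)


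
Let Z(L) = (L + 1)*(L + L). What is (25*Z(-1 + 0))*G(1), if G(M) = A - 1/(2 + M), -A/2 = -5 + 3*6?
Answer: 0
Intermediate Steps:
Z(L) = 2*L*(1 + L) (Z(L) = (1 + L)*(2*L) = 2*L*(1 + L))
A = -26 (A = -2*(-5 + 3*6) = -2*(-5 + 18) = -2*13 = -26)
G(M) = -26 - 1/(2 + M)
(25*Z(-1 + 0))*G(1) = (25*(2*(-1 + 0)*(1 + (-1 + 0))))*((-53 - 26*1)/(2 + 1)) = (25*(2*(-1)*(1 - 1)))*((-53 - 26)/3) = (25*(2*(-1)*0))*((1/3)*(-79)) = (25*0)*(-79/3) = 0*(-79/3) = 0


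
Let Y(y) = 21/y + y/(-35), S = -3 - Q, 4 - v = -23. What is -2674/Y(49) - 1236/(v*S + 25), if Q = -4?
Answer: 603082/221 ≈ 2728.9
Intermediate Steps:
v = 27 (v = 4 - 1*(-23) = 4 + 23 = 27)
S = 1 (S = -3 - 1*(-4) = -3 + 4 = 1)
Y(y) = 21/y - y/35 (Y(y) = 21/y + y*(-1/35) = 21/y - y/35)
-2674/Y(49) - 1236/(v*S + 25) = -2674/(21/49 - 1/35*49) - 1236/(27*1 + 25) = -2674/(21*(1/49) - 7/5) - 1236/(27 + 25) = -2674/(3/7 - 7/5) - 1236/52 = -2674/(-34/35) - 1236*1/52 = -2674*(-35/34) - 309/13 = 46795/17 - 309/13 = 603082/221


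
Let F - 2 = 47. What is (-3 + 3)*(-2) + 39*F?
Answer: 1911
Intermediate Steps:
F = 49 (F = 2 + 47 = 49)
(-3 + 3)*(-2) + 39*F = (-3 + 3)*(-2) + 39*49 = 0*(-2) + 1911 = 0 + 1911 = 1911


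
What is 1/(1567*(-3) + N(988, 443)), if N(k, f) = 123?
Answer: -1/4578 ≈ -0.00021844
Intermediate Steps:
1/(1567*(-3) + N(988, 443)) = 1/(1567*(-3) + 123) = 1/(-4701 + 123) = 1/(-4578) = -1/4578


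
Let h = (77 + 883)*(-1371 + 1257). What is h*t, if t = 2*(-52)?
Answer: 11381760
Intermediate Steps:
h = -109440 (h = 960*(-114) = -109440)
t = -104
h*t = -109440*(-104) = 11381760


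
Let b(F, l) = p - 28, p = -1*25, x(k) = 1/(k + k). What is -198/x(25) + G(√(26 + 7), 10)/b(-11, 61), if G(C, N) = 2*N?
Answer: -524720/53 ≈ -9900.4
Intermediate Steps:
x(k) = 1/(2*k)
p = -25
b(F, l) = -53 (b(F, l) = -25 - 28 = -53)
-198/x(25) + G(√(26 + 7), 10)/b(-11, 61) = -198/((½)/25) + (2*10)/(-53) = -198/((½)*(1/25)) + 20*(-1/53) = -198/1/50 - 20/53 = -198*50 - 20/53 = -9900 - 20/53 = -524720/53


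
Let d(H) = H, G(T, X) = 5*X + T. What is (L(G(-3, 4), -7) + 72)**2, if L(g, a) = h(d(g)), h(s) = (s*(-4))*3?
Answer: 17424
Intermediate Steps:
G(T, X) = T + 5*X
h(s) = -12*s (h(s) = -4*s*3 = -12*s)
L(g, a) = -12*g
(L(G(-3, 4), -7) + 72)**2 = (-12*(-3 + 5*4) + 72)**2 = (-12*(-3 + 20) + 72)**2 = (-12*17 + 72)**2 = (-204 + 72)**2 = (-132)**2 = 17424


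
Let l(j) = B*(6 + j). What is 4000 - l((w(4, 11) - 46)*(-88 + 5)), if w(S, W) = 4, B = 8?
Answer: -23936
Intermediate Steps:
l(j) = 48 + 8*j (l(j) = 8*(6 + j) = 48 + 8*j)
4000 - l((w(4, 11) - 46)*(-88 + 5)) = 4000 - (48 + 8*((4 - 46)*(-88 + 5))) = 4000 - (48 + 8*(-42*(-83))) = 4000 - (48 + 8*3486) = 4000 - (48 + 27888) = 4000 - 1*27936 = 4000 - 27936 = -23936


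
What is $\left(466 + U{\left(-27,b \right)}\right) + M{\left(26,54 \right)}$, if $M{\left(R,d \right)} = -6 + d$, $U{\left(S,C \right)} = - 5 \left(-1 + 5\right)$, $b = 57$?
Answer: $494$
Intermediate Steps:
$U{\left(S,C \right)} = -20$ ($U{\left(S,C \right)} = \left(-5\right) 4 = -20$)
$\left(466 + U{\left(-27,b \right)}\right) + M{\left(26,54 \right)} = \left(466 - 20\right) + \left(-6 + 54\right) = 446 + 48 = 494$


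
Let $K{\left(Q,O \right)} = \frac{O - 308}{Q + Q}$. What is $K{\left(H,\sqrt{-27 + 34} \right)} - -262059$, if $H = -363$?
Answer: $\frac{8647961}{33} - \frac{\sqrt{7}}{726} \approx 2.6206 \cdot 10^{5}$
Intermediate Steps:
$K{\left(Q,O \right)} = \frac{-308 + O}{2 Q}$
$K{\left(H,\sqrt{-27 + 34} \right)} - -262059 = \frac{-308 + \sqrt{-27 + 34}}{2 \left(-363\right)} - -262059 = \frac{1}{2} \left(- \frac{1}{363}\right) \left(-308 + \sqrt{7}\right) + 262059 = \left(\frac{14}{33} - \frac{\sqrt{7}}{726}\right) + 262059 = \frac{8647961}{33} - \frac{\sqrt{7}}{726}$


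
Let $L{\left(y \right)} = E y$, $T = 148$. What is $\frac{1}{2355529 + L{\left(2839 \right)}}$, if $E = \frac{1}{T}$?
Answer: $\frac{148}{348621131} \approx 4.2453 \cdot 10^{-7}$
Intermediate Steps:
$E = \frac{1}{148} \approx 0.0067568$
$L{\left(y \right)} = \frac{y}{148}$
$\frac{1}{2355529 + L{\left(2839 \right)}} = \frac{1}{2355529 + \frac{1}{148} \cdot 2839} = \frac{1}{2355529 + \frac{2839}{148}} = \frac{1}{\frac{348621131}{148}} = \frac{148}{348621131}$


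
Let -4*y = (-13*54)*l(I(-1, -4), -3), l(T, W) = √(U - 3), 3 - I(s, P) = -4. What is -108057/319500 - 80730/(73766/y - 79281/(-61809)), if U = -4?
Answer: -624280033921698886147123/140576673723615734110500 - 253507716846300379320*I*√7/1319968767357894217 ≈ -4.4408 - 508.13*I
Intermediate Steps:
I(s, P) = 7 (I(s, P) = 3 - 1*(-4) = 3 + 4 = 7)
l(T, W) = I*√7 (l(T, W) = √(-4 - 3) = √(-7) = I*√7)
y = 351*I*√7/2 (y = -(-13*54)*I*√7/4 = -(-351)*I*√7/2 = 351*I*√7/2 ≈ 464.33*I)
-108057/319500 - 80730/(73766/y - 79281/(-61809)) = -108057/319500 - 80730/(73766/((351*I*√7/2)) - 79281/(-61809)) = -108057*1/319500 - 80730/(73766*(-2*I*√7/2457) - 79281*(-1/61809)) = -36019/106500 - 80730/(-21076*I*√7/351 + 26427/20603) = -36019/106500 - 80730/(26427/20603 - 21076*I*√7/351)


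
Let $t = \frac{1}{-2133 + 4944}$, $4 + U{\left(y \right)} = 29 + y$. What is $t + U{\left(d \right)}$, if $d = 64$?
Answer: $\frac{250180}{2811} \approx 89.0$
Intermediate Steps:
$U{\left(y \right)} = 25 + y$ ($U{\left(y \right)} = -4 + \left(29 + y\right) = 25 + y$)
$t = \frac{1}{2811} \approx 0.00035575$
$t + U{\left(d \right)} = \frac{1}{2811} + \left(25 + 64\right) = \frac{1}{2811} + 89 = \frac{250180}{2811}$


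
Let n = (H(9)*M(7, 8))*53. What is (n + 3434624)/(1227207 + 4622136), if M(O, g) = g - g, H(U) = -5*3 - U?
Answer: 3434624/5849343 ≈ 0.58718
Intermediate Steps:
H(U) = -15 - U
M(O, g) = 0
n = 0 (n = ((-15 - 1*9)*0)*53 = ((-15 - 9)*0)*53 = -24*0*53 = 0*53 = 0)
(n + 3434624)/(1227207 + 4622136) = (0 + 3434624)/(1227207 + 4622136) = 3434624/5849343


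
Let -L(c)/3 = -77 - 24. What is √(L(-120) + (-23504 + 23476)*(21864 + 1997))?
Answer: I*√667805 ≈ 817.19*I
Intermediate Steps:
L(c) = 303 (L(c) = -3*(-77 - 24) = -3*(-101) = 303)
√(L(-120) + (-23504 + 23476)*(21864 + 1997)) = √(303 + (-23504 + 23476)*(21864 + 1997)) = √(303 - 28*23861) = √(303 - 668108) = √(-667805) = I*√667805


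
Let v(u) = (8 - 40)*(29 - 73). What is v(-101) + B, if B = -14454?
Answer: -13046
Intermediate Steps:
v(u) = 1408 (v(u) = -32*(-44) = 1408)
v(-101) + B = 1408 - 14454 = -13046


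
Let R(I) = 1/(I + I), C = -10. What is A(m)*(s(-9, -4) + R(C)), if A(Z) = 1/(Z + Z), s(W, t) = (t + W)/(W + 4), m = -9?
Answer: -17/120 ≈ -0.14167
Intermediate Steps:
s(W, t) = (W + t)/(4 + W)
A(Z) = 1/(2*Z)
R(I) = 1/(2*I)
A(m)*(s(-9, -4) + R(C)) = ((½)/(-9))*((-9 - 4)/(4 - 9) + (½)/(-10)) = ((½)*(-⅑))*(-13/(-5) + (½)*(-⅒)) = -(-⅕*(-13) - 1/20)/18 = -(13/5 - 1/20)/18 = -1/18*51/20 = -17/120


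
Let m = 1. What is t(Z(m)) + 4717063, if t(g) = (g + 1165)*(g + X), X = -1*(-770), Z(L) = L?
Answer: 5616049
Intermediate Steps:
X = 770
t(g) = (770 + g)*(1165 + g) (t(g) = (g + 1165)*(g + 770) = (1165 + g)*(770 + g) = (770 + g)*(1165 + g))
t(Z(m)) + 4717063 = (897050 + 1² + 1935*1) + 4717063 = (897050 + 1 + 1935) + 4717063 = 898986 + 4717063 = 5616049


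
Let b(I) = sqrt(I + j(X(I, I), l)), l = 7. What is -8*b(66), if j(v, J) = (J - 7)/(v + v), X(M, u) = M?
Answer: -8*sqrt(66) ≈ -64.992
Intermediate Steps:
j(v, J) = (-7 + J)/(2*v) (j(v, J) = (-7 + J)/((2*v)) = (-7 + J)*(1/(2*v)) = (-7 + J)/(2*v))
b(I) = sqrt(I) (b(I) = sqrt(I + (-7 + 7)/(2*I)) = sqrt(I + (1/2)*0/I) = sqrt(I + 0) = sqrt(I))
-8*b(66) = -8*sqrt(66)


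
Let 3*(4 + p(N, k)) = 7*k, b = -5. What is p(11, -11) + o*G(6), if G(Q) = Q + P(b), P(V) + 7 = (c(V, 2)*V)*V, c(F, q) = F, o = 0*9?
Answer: -89/3 ≈ -29.667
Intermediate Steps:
o = 0
P(V) = -7 + V³ (P(V) = -7 + (V*V)*V = -7 + V²*V = -7 + V³)
p(N, k) = -4 + 7*k/3 (p(N, k) = -4 + (7*k)/3 = -4 + 7*k/3)
G(Q) = -132 + Q (G(Q) = Q + (-7 + (-5)³) = Q + (-7 - 125) = Q - 132 = -132 + Q)
p(11, -11) + o*G(6) = (-4 + (7/3)*(-11)) + 0*(-132 + 6) = (-4 - 77/3) + 0*(-126) = -89/3 + 0 = -89/3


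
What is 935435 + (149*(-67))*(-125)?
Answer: 2183310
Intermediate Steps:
935435 + (149*(-67))*(-125) = 935435 - 9983*(-125) = 935435 + 1247875 = 2183310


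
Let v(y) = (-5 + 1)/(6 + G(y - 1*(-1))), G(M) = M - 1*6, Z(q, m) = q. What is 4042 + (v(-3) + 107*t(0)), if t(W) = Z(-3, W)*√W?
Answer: 4044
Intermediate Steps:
G(M) = -6 + M (G(M) = M - 6 = -6 + M)
v(y) = -4/(1 + y) (v(y) = (-5 + 1)/(6 + (-6 + (y - 1*(-1)))) = -4/(6 + (-6 + (y + 1))) = -4/(6 + (-6 + (1 + y))) = -4/(6 + (-5 + y)) = -4/(1 + y))
t(W) = -3*√W
4042 + (v(-3) + 107*t(0)) = 4042 + (-4/(1 - 3) + 107*(-3*√0)) = 4042 + (-4/(-2) + 107*(-3*0)) = 4042 + (-4*(-½) + 107*0) = 4042 + (2 + 0) = 4042 + 2 = 4044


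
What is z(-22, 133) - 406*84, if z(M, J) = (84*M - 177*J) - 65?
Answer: -59558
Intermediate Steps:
z(M, J) = -65 - 177*J + 84*M (z(M, J) = (-177*J + 84*M) - 65 = -65 - 177*J + 84*M)
z(-22, 133) - 406*84 = (-65 - 177*133 + 84*(-22)) - 406*84 = (-65 - 23541 - 1848) - 1*34104 = -25454 - 34104 = -59558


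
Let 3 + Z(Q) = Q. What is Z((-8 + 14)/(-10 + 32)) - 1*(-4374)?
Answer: 48084/11 ≈ 4371.3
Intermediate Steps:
Z(Q) = -3 + Q
Z((-8 + 14)/(-10 + 32)) - 1*(-4374) = (-3 + (-8 + 14)/(-10 + 32)) - 1*(-4374) = (-3 + 6/22) + 4374 = (-3 + 6*(1/22)) + 4374 = (-3 + 3/11) + 4374 = -30/11 + 4374 = 48084/11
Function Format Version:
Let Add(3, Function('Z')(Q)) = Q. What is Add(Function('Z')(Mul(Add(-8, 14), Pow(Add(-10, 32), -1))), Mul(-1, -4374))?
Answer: Rational(48084, 11) ≈ 4371.3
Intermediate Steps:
Function('Z')(Q) = Add(-3, Q)
Add(Function('Z')(Mul(Add(-8, 14), Pow(Add(-10, 32), -1))), Mul(-1, -4374)) = Add(Add(-3, Mul(Add(-8, 14), Pow(Add(-10, 32), -1))), Mul(-1, -4374)) = Add(Add(-3, Mul(6, Pow(22, -1))), 4374) = Add(Add(-3, Mul(6, Rational(1, 22))), 4374) = Add(Add(-3, Rational(3, 11)), 4374) = Add(Rational(-30, 11), 4374) = Rational(48084, 11)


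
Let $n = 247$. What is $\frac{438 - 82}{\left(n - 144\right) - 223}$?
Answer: $- \frac{89}{30} \approx -2.9667$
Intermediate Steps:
$\frac{438 - 82}{\left(n - 144\right) - 223} = \frac{438 - 82}{\left(247 - 144\right) - 223} = \frac{356}{\left(247 - 144\right) - 223} = \frac{356}{103 - 223} = \frac{356}{-120} = 356 \left(- \frac{1}{120}\right) = - \frac{89}{30}$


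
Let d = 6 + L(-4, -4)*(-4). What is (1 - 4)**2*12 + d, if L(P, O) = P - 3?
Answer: 142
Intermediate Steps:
L(P, O) = -3 + P
d = 34 (d = 6 + (-3 - 4)*(-4) = 6 - 7*(-4) = 6 + 28 = 34)
(1 - 4)**2*12 + d = (1 - 4)**2*12 + 34 = (-3)**2*12 + 34 = 9*12 + 34 = 108 + 34 = 142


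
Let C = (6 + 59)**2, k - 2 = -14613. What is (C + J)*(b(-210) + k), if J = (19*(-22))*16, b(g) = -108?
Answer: 36252897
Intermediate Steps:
k = -14611 (k = 2 - 14613 = -14611)
C = 4225 (C = 65**2 = 4225)
J = -6688 (J = -418*16 = -6688)
(C + J)*(b(-210) + k) = (4225 - 6688)*(-108 - 14611) = -2463*(-14719) = 36252897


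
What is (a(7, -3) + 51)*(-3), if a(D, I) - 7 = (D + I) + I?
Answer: -177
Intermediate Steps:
a(D, I) = 7 + D + 2*I (a(D, I) = 7 + ((D + I) + I) = 7 + (D + 2*I) = 7 + D + 2*I)
(a(7, -3) + 51)*(-3) = ((7 + 7 + 2*(-3)) + 51)*(-3) = ((7 + 7 - 6) + 51)*(-3) = (8 + 51)*(-3) = 59*(-3) = -177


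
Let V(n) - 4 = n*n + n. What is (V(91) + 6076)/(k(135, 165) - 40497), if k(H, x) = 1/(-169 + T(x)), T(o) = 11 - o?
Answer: -1166999/3270133 ≈ -0.35687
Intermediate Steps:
V(n) = 4 + n + n² (V(n) = 4 + (n*n + n) = 4 + (n² + n) = 4 + (n + n²) = 4 + n + n²)
k(H, x) = 1/(-158 - x) (k(H, x) = 1/(-169 + (11 - x)) = 1/(-158 - x))
(V(91) + 6076)/(k(135, 165) - 40497) = ((4 + 91 + 91²) + 6076)/(-1/(158 + 165) - 40497) = ((4 + 91 + 8281) + 6076)/(-1/323 - 40497) = (8376 + 6076)/(-1*1/323 - 40497) = 14452/(-1/323 - 40497) = 14452/(-13080532/323) = 14452*(-323/13080532) = -1166999/3270133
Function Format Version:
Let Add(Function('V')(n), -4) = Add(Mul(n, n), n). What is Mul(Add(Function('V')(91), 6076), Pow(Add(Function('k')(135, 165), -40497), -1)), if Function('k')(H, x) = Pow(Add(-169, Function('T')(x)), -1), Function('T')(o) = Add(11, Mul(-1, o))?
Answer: Rational(-1166999, 3270133) ≈ -0.35687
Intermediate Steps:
Function('V')(n) = Add(4, n, Pow(n, 2)) (Function('V')(n) = Add(4, Add(Mul(n, n), n)) = Add(4, Add(Pow(n, 2), n)) = Add(4, Add(n, Pow(n, 2))) = Add(4, n, Pow(n, 2)))
Function('k')(H, x) = Pow(Add(-158, Mul(-1, x)), -1) (Function('k')(H, x) = Pow(Add(-169, Add(11, Mul(-1, x))), -1) = Pow(Add(-158, Mul(-1, x)), -1))
Mul(Add(Function('V')(91), 6076), Pow(Add(Function('k')(135, 165), -40497), -1)) = Mul(Add(Add(4, 91, Pow(91, 2)), 6076), Pow(Add(Mul(-1, Pow(Add(158, 165), -1)), -40497), -1)) = Mul(Add(Add(4, 91, 8281), 6076), Pow(Add(Mul(-1, Pow(323, -1)), -40497), -1)) = Mul(Add(8376, 6076), Pow(Add(Mul(-1, Rational(1, 323)), -40497), -1)) = Mul(14452, Pow(Add(Rational(-1, 323), -40497), -1)) = Mul(14452, Pow(Rational(-13080532, 323), -1)) = Mul(14452, Rational(-323, 13080532)) = Rational(-1166999, 3270133)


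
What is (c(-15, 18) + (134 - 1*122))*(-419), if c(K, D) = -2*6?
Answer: 0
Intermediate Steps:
c(K, D) = -12
(c(-15, 18) + (134 - 1*122))*(-419) = (-12 + (134 - 1*122))*(-419) = (-12 + (134 - 122))*(-419) = (-12 + 12)*(-419) = 0*(-419) = 0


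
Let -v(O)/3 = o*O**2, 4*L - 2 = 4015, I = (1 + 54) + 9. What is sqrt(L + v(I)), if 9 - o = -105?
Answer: I*sqrt(5599311)/2 ≈ 1183.1*I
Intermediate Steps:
o = 114 (o = 9 - 1*(-105) = 9 + 105 = 114)
I = 64 (I = 55 + 9 = 64)
L = 4017/4 (L = 1/2 + (1/4)*4015 = 1/2 + 4015/4 = 4017/4 ≈ 1004.3)
v(O) = -342*O**2
sqrt(L + v(I)) = sqrt(4017/4 - 342*64**2) = sqrt(4017/4 - 342*4096) = sqrt(4017/4 - 1400832) = sqrt(-5599311/4) = I*sqrt(5599311)/2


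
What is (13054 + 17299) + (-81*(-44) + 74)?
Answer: 33991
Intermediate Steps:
(13054 + 17299) + (-81*(-44) + 74) = 30353 + (3564 + 74) = 30353 + 3638 = 33991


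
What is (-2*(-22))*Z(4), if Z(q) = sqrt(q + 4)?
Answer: 88*sqrt(2) ≈ 124.45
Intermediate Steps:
Z(q) = sqrt(4 + q)
(-2*(-22))*Z(4) = (-2*(-22))*sqrt(4 + 4) = 44*sqrt(8) = 44*(2*sqrt(2)) = 88*sqrt(2)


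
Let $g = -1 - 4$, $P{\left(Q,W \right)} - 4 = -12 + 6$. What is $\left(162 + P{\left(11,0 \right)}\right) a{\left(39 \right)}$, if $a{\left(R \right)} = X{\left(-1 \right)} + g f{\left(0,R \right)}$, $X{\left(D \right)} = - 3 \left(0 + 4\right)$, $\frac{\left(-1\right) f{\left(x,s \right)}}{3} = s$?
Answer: $91680$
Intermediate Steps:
$f{\left(x,s \right)} = - 3 s$
$X{\left(D \right)} = -12$ ($X{\left(D \right)} = \left(-3\right) 4 = -12$)
$P{\left(Q,W \right)} = -2$ ($P{\left(Q,W \right)} = 4 + \left(-12 + 6\right) = 4 - 6 = -2$)
$g = -5$
$a{\left(R \right)} = -12 + 15 R$ ($a{\left(R \right)} = -12 - 5 \left(- 3 R\right) = -12 + 15 R$)
$\left(162 + P{\left(11,0 \right)}\right) a{\left(39 \right)} = \left(162 - 2\right) \left(-12 + 15 \cdot 39\right) = 160 \left(-12 + 585\right) = 160 \cdot 573 = 91680$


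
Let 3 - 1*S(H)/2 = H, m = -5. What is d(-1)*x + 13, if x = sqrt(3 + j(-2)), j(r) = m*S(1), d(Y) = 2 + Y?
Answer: 13 + I*sqrt(17) ≈ 13.0 + 4.1231*I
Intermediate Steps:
S(H) = 6 - 2*H
j(r) = -20 (j(r) = -5*(6 - 2*1) = -5*(6 - 2) = -5*4 = -20)
x = I*sqrt(17) (x = sqrt(3 - 20) = sqrt(-17) = I*sqrt(17) ≈ 4.1231*I)
d(-1)*x + 13 = (2 - 1)*(I*sqrt(17)) + 13 = 1*(I*sqrt(17)) + 13 = I*sqrt(17) + 13 = 13 + I*sqrt(17)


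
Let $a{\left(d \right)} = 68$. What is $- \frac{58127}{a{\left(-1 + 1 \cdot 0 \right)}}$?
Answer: $- \frac{58127}{68} \approx -854.81$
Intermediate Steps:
$- \frac{58127}{a{\left(-1 + 1 \cdot 0 \right)}} = - \frac{58127}{68}$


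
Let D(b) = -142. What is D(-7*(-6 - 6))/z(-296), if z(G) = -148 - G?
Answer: -71/74 ≈ -0.95946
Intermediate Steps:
D(-7*(-6 - 6))/z(-296) = -142/(-148 - 1*(-296)) = -142/(-148 + 296) = -142/148 = -142*1/148 = -71/74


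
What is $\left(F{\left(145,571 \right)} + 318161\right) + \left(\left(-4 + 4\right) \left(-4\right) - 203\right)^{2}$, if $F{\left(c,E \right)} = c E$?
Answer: $442165$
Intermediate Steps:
$F{\left(c,E \right)} = E c$
$\left(F{\left(145,571 \right)} + 318161\right) + \left(\left(-4 + 4\right) \left(-4\right) - 203\right)^{2} = \left(571 \cdot 145 + 318161\right) + \left(\left(-4 + 4\right) \left(-4\right) - 203\right)^{2} = \left(82795 + 318161\right) + \left(0 \left(-4\right) - 203\right)^{2} = 400956 + \left(0 - 203\right)^{2} = 400956 + \left(-203\right)^{2} = 400956 + 41209 = 442165$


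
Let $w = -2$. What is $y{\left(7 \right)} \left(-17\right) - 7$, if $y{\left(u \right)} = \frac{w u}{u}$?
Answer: $27$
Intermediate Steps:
$y{\left(u \right)} = -2$ ($y{\left(u \right)} = \frac{\left(-2\right) u}{u} = -2$)
$y{\left(7 \right)} \left(-17\right) - 7 = \left(-2\right) \left(-17\right) - 7 = 34 - 7 = 27$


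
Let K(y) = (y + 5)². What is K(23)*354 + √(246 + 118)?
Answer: 277536 + 2*√91 ≈ 2.7756e+5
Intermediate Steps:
K(y) = (5 + y)²
K(23)*354 + √(246 + 118) = (5 + 23)²*354 + √(246 + 118) = 28²*354 + √364 = 784*354 + 2*√91 = 277536 + 2*√91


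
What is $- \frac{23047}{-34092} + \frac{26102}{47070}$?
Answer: $\frac{109705093}{89150580} \approx 1.2306$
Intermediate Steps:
$- \frac{23047}{-34092} + \frac{26102}{47070} = \left(-23047\right) \left(- \frac{1}{34092}\right) + 26102 \cdot \frac{1}{47070} = \frac{23047}{34092} + \frac{13051}{23535} = \frac{109705093}{89150580}$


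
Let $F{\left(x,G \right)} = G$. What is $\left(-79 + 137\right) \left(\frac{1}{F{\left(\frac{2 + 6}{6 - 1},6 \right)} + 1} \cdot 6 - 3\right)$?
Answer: $- \frac{870}{7} \approx -124.29$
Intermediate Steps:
$\left(-79 + 137\right) \left(\frac{1}{F{\left(\frac{2 + 6}{6 - 1},6 \right)} + 1} \cdot 6 - 3\right) = \left(-79 + 137\right) \left(\frac{1}{6 + 1} \cdot 6 - 3\right) = 58 \left(\frac{1}{7} \cdot 6 - 3\right) = 58 \left(\frac{6}{7} - 3\right) = 58 \left(- \frac{15}{7}\right) = - \frac{870}{7}$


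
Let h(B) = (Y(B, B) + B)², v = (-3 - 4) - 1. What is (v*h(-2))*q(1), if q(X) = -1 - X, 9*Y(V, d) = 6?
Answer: 256/9 ≈ 28.444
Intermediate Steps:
v = -8 (v = -7 - 1 = -8)
Y(V, d) = ⅔ (Y(V, d) = (⅑)*6 = ⅔)
h(B) = (⅔ + B)²
(v*h(-2))*q(1) = (-8*(2 + 3*(-2))²/9)*(-1 - 1*1) = (-8*(2 - 6)²/9)*(-1 - 1) = -8*(-4)²/9*(-2) = -8*16/9*(-2) = -128/9*(-2) = 256/9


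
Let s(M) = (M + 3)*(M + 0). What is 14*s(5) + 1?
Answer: 561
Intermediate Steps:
s(M) = M*(3 + M) (s(M) = (3 + M)*M = M*(3 + M))
14*s(5) + 1 = 14*(5*(3 + 5)) + 1 = 14*(5*8) + 1 = 14*40 + 1 = 560 + 1 = 561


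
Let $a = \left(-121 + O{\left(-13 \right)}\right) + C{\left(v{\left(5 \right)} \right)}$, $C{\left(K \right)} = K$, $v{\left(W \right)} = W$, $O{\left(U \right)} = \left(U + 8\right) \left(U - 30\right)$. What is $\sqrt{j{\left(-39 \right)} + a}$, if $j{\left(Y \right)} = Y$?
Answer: $2 \sqrt{15} \approx 7.746$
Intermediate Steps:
$O{\left(U \right)} = \left(-30 + U\right) \left(8 + U\right)$ ($O{\left(U \right)} = \left(8 + U\right) \left(-30 + U\right) = \left(-30 + U\right) \left(8 + U\right)$)
$a = 99$ ($a = \left(-121 - \left(-46 - 169\right)\right) + 5 = \left(-121 + \left(-240 + 169 + 286\right)\right) + 5 = \left(-121 + 215\right) + 5 = 94 + 5 = 99$)
$\sqrt{j{\left(-39 \right)} + a} = \sqrt{-39 + 99} = \sqrt{60} = 2 \sqrt{15}$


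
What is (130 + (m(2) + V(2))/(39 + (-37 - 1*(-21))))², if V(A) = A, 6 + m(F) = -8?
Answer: 8868484/529 ≈ 16765.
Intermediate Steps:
m(F) = -14 (m(F) = -6 - 8 = -14)
(130 + (m(2) + V(2))/(39 + (-37 - 1*(-21))))² = (130 + (-14 + 2)/(39 + (-37 - 1*(-21))))² = (130 - 12/(39 + (-37 + 21)))² = (130 - 12/(39 - 16))² = (130 - 12/23)² = (2978/23)² = 8868484/529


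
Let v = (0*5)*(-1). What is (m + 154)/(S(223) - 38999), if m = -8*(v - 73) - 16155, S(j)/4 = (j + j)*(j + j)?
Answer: -15417/756665 ≈ -0.020375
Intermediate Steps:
v = 0 (v = 0*(-1) = 0)
S(j) = 16*j² (S(j) = 4*((j + j)*(j + j)) = 4*((2*j)*(2*j)) = 4*(4*j²) = 16*j²)
m = -15571 (m = -8*(0 - 73) - 16155 = -8*(-73) - 16155 = 584 - 16155 = -15571)
(m + 154)/(S(223) - 38999) = (-15571 + 154)/(16*223² - 38999) = -15417/(16*49729 - 38999) = -15417/(795664 - 38999) = -15417/756665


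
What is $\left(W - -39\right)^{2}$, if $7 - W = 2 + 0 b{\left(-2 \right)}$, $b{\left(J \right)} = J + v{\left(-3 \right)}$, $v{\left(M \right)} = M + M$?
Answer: $1936$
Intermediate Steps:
$v{\left(M \right)} = 2 M$
$b{\left(J \right)} = -6 + J$ ($b{\left(J \right)} = J + 2 \left(-3\right) = J - 6 = -6 + J$)
$W = 5$ ($W = 7 - \left(2 + 0 \left(-6 - 2\right)\right) = 7 - \left(2 + 0 \left(-8\right)\right) = 7 - \left(2 + 0\right) = 7 - 2 = 5$)
$\left(W - -39\right)^{2} = \left(5 - -39\right)^{2} = \left(5 + \left(-4 + 43\right)\right)^{2} = \left(5 + 39\right)^{2} = 44^{2} = 1936$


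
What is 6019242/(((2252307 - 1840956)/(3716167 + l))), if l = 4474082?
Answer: 16433030257086/137117 ≈ 1.1985e+8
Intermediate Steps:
6019242/(((2252307 - 1840956)/(3716167 + l))) = 6019242/(((2252307 - 1840956)/(3716167 + 4474082))) = 6019242/((411351/8190249)) = 6019242/((411351*(1/8190249))) = 6019242/(137117/2730083) = 6019242*(2730083/137117) = 16433030257086/137117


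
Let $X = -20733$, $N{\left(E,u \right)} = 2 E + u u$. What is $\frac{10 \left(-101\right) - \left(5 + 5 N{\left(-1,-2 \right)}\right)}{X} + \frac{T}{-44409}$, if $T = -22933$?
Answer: $\frac{173663038}{306910599} \approx 0.56584$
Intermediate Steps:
$N{\left(E,u \right)} = u^{2} + 2 E$ ($N{\left(E,u \right)} = 2 E + u^{2} = u^{2} + 2 E$)
$\frac{10 \left(-101\right) - \left(5 + 5 N{\left(-1,-2 \right)}\right)}{X} + \frac{T}{-44409} = \frac{10 \left(-101\right) - \left(5 + 5 \left(\left(-2\right)^{2} + 2 \left(-1\right)\right)\right)}{-20733} - \frac{22933}{-44409} = \left(-1010 - \left(5 + 5 \left(4 - 2\right)\right)\right) \left(- \frac{1}{20733}\right) - - \frac{22933}{44409} = \left(-1010 - 15\right) \left(- \frac{1}{20733}\right) + \frac{22933}{44409} = \left(-1025\right) \left(- \frac{1}{20733}\right) + \frac{22933}{44409} = \frac{1025}{20733} + \frac{22933}{44409} = \frac{173663038}{306910599}$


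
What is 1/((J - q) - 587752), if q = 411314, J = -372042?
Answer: -1/1371108 ≈ -7.2934e-7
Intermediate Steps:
1/((J - q) - 587752) = 1/((-372042 - 1*411314) - 587752) = 1/((-372042 - 411314) - 587752) = 1/(-783356 - 587752) = 1/(-1371108) = -1/1371108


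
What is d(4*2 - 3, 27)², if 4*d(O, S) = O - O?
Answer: 0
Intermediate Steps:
d(O, S) = 0 (d(O, S) = (O - O)/4 = (¼)*0 = 0)
d(4*2 - 3, 27)² = 0² = 0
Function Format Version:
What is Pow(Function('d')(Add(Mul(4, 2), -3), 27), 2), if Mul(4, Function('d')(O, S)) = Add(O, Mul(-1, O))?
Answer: 0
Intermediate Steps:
Function('d')(O, S) = 0 (Function('d')(O, S) = Mul(Rational(1, 4), Add(O, Mul(-1, O))) = Mul(Rational(1, 4), 0) = 0)
Pow(Function('d')(Add(Mul(4, 2), -3), 27), 2) = Pow(0, 2) = 0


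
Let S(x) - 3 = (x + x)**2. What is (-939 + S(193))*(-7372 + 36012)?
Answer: 4240438400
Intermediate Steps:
S(x) = 3 + 4*x**2 (S(x) = 3 + (x + x)**2 = 3 + (2*x)**2 = 3 + 4*x**2)
(-939 + S(193))*(-7372 + 36012) = (-939 + (3 + 4*193**2))*(-7372 + 36012) = (-939 + (3 + 4*37249))*28640 = (-939 + (3 + 148996))*28640 = (-939 + 148999)*28640 = 148060*28640 = 4240438400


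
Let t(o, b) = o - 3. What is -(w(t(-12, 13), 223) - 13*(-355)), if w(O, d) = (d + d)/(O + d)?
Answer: -480183/104 ≈ -4617.1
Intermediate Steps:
t(o, b) = -3 + o
w(O, d) = 2*d/(O + d) (w(O, d) = (2*d)/(O + d) = 2*d/(O + d))
-(w(t(-12, 13), 223) - 13*(-355)) = -(2*223/((-3 - 12) + 223) - 13*(-355)) = -(2*223/(-15 + 223) - 1*(-4615)) = -(2*223/208 + 4615) = -(2*223*(1/208) + 4615) = -(223/104 + 4615) = -1*480183/104 = -480183/104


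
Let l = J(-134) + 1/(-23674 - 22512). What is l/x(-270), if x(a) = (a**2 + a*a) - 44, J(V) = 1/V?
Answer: -2895/56379550409 ≈ -5.1348e-8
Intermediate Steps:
x(a) = -44 + 2*a**2 (x(a) = (a**2 + a**2) - 44 = 2*a**2 - 44 = -44 + 2*a**2)
l = -11580/1547231 (l = 1/(-134) + 1/(-23674 - 22512) = -1/134 + 1/(-46186) = -1/134 - 1/46186 = -11580/1547231 ≈ -0.0074843)
l/x(-270) = -11580/(1547231*(-44 + 2*(-270)**2)) = -11580/(1547231*(-44 + 2*72900)) = -11580/(1547231*(-44 + 145800)) = -11580/1547231/145756 = -11580/1547231*1/145756 = -2895/56379550409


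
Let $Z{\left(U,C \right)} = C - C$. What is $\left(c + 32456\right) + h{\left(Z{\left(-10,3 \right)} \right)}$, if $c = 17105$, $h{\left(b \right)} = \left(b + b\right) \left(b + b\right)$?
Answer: $49561$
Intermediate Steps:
$Z{\left(U,C \right)} = 0$
$h{\left(b \right)} = 4 b^{2}$ ($h{\left(b \right)} = 2 b 2 b = 4 b^{2}$)
$\left(c + 32456\right) + h{\left(Z{\left(-10,3 \right)} \right)} = \left(17105 + 32456\right) + 4 \cdot 0^{2} = 49561 + 4 \cdot 0 = 49561 + 0 = 49561$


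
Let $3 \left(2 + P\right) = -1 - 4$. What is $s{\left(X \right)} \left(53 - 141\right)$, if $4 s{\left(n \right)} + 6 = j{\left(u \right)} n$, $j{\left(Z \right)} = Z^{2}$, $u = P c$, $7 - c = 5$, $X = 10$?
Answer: $- \frac{105292}{9} \approx -11699.0$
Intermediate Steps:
$P = - \frac{11}{3}$ ($P = -2 + \frac{-1 - 4}{3} = -2 + \frac{1}{3} \left(-5\right) = -2 - \frac{5}{3} = - \frac{11}{3} \approx -3.6667$)
$c = 2$ ($c = 7 - 5 = 2$)
$u = - \frac{22}{3}$ ($u = \left(- \frac{11}{3}\right) 2 = - \frac{22}{3} \approx -7.3333$)
$s{\left(n \right)} = - \frac{3}{2} + \frac{121 n}{9}$ ($s{\left(n \right)} = - \frac{3}{2} + \frac{\left(- \frac{22}{3}\right)^{2} n}{4} = - \frac{3}{2} + \frac{\frac{484}{9} n}{4} = - \frac{3}{2} + \frac{121 n}{9}$)
$s{\left(X \right)} \left(53 - 141\right) = \left(- \frac{3}{2} + \frac{121}{9} \cdot 10\right) \left(53 - 141\right) = \left(- \frac{3}{2} + \frac{1210}{9}\right) \left(-88\right) = \frac{2393}{18} \left(-88\right) = - \frac{105292}{9}$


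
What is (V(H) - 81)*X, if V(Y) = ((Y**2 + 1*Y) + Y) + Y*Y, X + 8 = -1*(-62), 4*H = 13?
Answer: -11529/4 ≈ -2882.3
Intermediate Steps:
H = 13/4 (H = (1/4)*13 = 13/4 ≈ 3.2500)
X = 54 (X = -8 - 1*(-62) = -8 + 62 = 54)
V(Y) = 2*Y + 2*Y**2 (V(Y) = ((Y**2 + Y) + Y) + Y**2 = ((Y + Y**2) + Y) + Y**2 = (Y**2 + 2*Y) + Y**2 = 2*Y + 2*Y**2)
(V(H) - 81)*X = (2*(13/4)*(1 + 13/4) - 81)*54 = (2*(13/4)*(17/4) - 81)*54 = (221/8 - 81)*54 = -427/8*54 = -11529/4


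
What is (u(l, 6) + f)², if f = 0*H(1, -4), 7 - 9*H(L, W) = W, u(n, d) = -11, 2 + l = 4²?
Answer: 121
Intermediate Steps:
l = 14 (l = -2 + 4² = -2 + 16 = 14)
H(L, W) = 7/9 - W/9
f = 0 (f = 0*(7/9 - ⅑*(-4)) = 0*(7/9 + 4/9) = 0*(11/9) = 0)
(u(l, 6) + f)² = (-11 + 0)² = (-11)² = 121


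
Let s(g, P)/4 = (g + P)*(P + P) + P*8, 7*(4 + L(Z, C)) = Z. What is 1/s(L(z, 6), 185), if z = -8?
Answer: 7/1904760 ≈ 3.6750e-6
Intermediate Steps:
L(Z, C) = -4 + Z/7
s(g, P) = 32*P + 8*P*(P + g) (s(g, P) = 4*((g + P)*(P + P) + P*8) = 4*((P + g)*(2*P) + 8*P) = 4*(2*P*(P + g) + 8*P) = 4*(8*P + 2*P*(P + g)) = 32*P + 8*P*(P + g))
1/s(L(z, 6), 185) = 1/(8*185*(4 + 185 + (-4 + (⅐)*(-8)))) = 1/(8*185*(4 + 185 + (-4 - 8/7))) = 1/(8*185*(4 + 185 - 36/7)) = 1/(8*185*(1287/7)) = 1/(1904760/7) = 7/1904760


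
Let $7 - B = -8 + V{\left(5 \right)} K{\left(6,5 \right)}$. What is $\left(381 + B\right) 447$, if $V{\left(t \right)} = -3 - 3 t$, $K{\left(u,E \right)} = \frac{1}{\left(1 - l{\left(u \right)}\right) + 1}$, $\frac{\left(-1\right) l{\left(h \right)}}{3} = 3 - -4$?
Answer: $\frac{4079322}{23} \approx 1.7736 \cdot 10^{5}$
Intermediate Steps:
$l{\left(h \right)} = -21$ ($l{\left(h \right)} = - 3 \left(3 - -4\right) = - 3 \left(3 + 4\right) = \left(-3\right) 7 = -21$)
$K{\left(u,E \right)} = \frac{1}{23}$ ($K{\left(u,E \right)} = \frac{1}{\left(1 - -21\right) + 1} = \frac{1}{\left(1 + 21\right) + 1} = \frac{1}{22 + 1} = \frac{1}{23}$)
$B = \frac{363}{23}$ ($B = 7 - \left(-8 + \left(-3 - 15\right) \frac{1}{23}\right) = 7 - \left(-8 - \frac{18}{23}\right) = 7 - - \frac{202}{23} = 7 + \frac{202}{23} = \frac{363}{23} \approx 15.783$)
$\left(381 + B\right) 447 = \left(381 + \frac{363}{23}\right) 447 = \frac{9126}{23} \cdot 447 = \frac{4079322}{23}$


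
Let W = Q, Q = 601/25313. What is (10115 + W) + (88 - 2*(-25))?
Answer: 259534790/25313 ≈ 10253.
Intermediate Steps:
Q = 601/25313 (Q = 601*(1/25313) = 601/25313 ≈ 0.023743)
W = 601/25313 ≈ 0.023743
(10115 + W) + (88 - 2*(-25)) = (10115 + 601/25313) + (88 - 2*(-25)) = 256041596/25313 + (88 + 50) = 256041596/25313 + 138 = 259534790/25313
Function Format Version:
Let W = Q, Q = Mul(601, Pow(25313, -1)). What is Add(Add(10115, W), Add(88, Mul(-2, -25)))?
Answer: Rational(259534790, 25313) ≈ 10253.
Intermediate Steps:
Q = Rational(601, 25313) (Q = Mul(601, Rational(1, 25313)) = Rational(601, 25313) ≈ 0.023743)
W = Rational(601, 25313) ≈ 0.023743
Add(Add(10115, W), Add(88, Mul(-2, -25))) = Add(Add(10115, Rational(601, 25313)), Add(88, Mul(-2, -25))) = Add(Rational(256041596, 25313), Add(88, 50)) = Add(Rational(256041596, 25313), 138) = Rational(259534790, 25313)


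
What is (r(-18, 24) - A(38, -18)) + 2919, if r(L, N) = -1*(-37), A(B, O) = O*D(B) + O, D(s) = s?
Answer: 3658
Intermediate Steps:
A(B, O) = O + B*O (A(B, O) = O*B + O = B*O + O = O + B*O)
r(L, N) = 37
(r(-18, 24) - A(38, -18)) + 2919 = (37 - (-18)*(1 + 38)) + 2919 = (37 - (-18)*39) + 2919 = (37 - 1*(-702)) + 2919 = (37 + 702) + 2919 = 739 + 2919 = 3658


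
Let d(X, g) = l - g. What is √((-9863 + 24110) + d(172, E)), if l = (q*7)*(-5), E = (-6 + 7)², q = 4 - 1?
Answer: √14141 ≈ 118.92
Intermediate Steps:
q = 3
E = 1 (E = 1² = 1)
l = -105 (l = (3*7)*(-5) = 21*(-5) = -105)
d(X, g) = -105 - g
√((-9863 + 24110) + d(172, E)) = √((-9863 + 24110) + (-105 - 1*1)) = √(14247 + (-105 - 1)) = √(14247 - 106) = √14141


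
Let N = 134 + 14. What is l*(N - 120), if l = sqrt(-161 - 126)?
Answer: 28*I*sqrt(287) ≈ 474.35*I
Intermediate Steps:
l = I*sqrt(287) (l = sqrt(-287) = I*sqrt(287) ≈ 16.941*I)
N = 148
l*(N - 120) = (I*sqrt(287))*(148 - 120) = (I*sqrt(287))*28 = 28*I*sqrt(287)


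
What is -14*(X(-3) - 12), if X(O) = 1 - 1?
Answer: 168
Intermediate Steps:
X(O) = 0
-14*(X(-3) - 12) = -14*(0 - 12) = -14*(-12) = 168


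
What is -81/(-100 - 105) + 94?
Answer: 19351/205 ≈ 94.395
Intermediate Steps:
-81/(-100 - 105) + 94 = -81/(-205) + 94 = -1/205*(-81) + 94 = 81/205 + 94 = 19351/205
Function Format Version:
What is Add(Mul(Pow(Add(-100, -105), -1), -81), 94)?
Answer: Rational(19351, 205) ≈ 94.395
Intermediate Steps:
Add(Mul(Pow(Add(-100, -105), -1), -81), 94) = Add(Mul(Pow(-205, -1), -81), 94) = Add(Mul(Rational(-1, 205), -81), 94) = Add(Rational(81, 205), 94) = Rational(19351, 205)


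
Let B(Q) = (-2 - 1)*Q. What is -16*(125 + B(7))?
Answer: -1664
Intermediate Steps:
B(Q) = -3*Q
-16*(125 + B(7)) = -16*(125 - 3*7) = -16*(125 - 21) = -16*104 = -1664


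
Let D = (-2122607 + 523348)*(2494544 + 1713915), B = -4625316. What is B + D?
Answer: -6730420557197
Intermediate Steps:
D = -6730415931881 (D = -1599259*4208459 = -6730415931881)
B + D = -4625316 - 6730415931881 = -6730420557197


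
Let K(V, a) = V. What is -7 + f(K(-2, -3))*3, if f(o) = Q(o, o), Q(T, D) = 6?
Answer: 11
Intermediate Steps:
f(o) = 6
-7 + f(K(-2, -3))*3 = -7 + 6*3 = -7 + 18 = 11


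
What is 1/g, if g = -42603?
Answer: -1/42603 ≈ -2.3473e-5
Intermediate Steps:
1/g = 1/(-42603) = -1/42603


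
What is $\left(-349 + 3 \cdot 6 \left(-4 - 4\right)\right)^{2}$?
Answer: $243049$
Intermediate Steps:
$\left(-349 + 3 \cdot 6 \left(-4 - 4\right)\right)^{2} = \left(-349 + 18 \left(-4 - 4\right)\right)^{2} = \left(-349 + 18 \left(-8\right)\right)^{2} = \left(-349 - 144\right)^{2} = \left(-493\right)^{2} = 243049$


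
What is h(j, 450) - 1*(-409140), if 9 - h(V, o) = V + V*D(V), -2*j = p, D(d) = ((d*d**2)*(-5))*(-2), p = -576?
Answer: -68796662499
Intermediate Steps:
D(d) = 10*d**3 (D(d) = (d**3*(-5))*(-2) = -5*d**3*(-2) = 10*d**3)
j = 288 (j = -1/2*(-576) = 288)
h(V, o) = 9 - V - 10*V**4 (h(V, o) = 9 - (V + V*(10*V**3)) = 9 - (V + 10*V**4) = 9 + (-V - 10*V**4) = 9 - V - 10*V**4)
h(j, 450) - 1*(-409140) = (9 - 1*288 - 10*288**4) - 1*(-409140) = (9 - 288 - 10*6879707136) + 409140 = (9 - 288 - 68797071360) + 409140 = -68797071639 + 409140 = -68796662499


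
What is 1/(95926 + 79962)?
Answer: 1/175888 ≈ 5.6854e-6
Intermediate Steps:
1/(95926 + 79962) = 1/175888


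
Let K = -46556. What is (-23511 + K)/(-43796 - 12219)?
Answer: 70067/56015 ≈ 1.2509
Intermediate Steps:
(-23511 + K)/(-43796 - 12219) = (-23511 - 46556)/(-43796 - 12219) = -70067/(-56015) = -70067*(-1/56015) = 70067/56015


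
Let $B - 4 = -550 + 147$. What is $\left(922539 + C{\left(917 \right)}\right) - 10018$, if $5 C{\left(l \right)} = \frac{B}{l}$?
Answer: $\frac{597701198}{655} \approx 9.1252 \cdot 10^{5}$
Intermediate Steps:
$B = -399$ ($B = 4 + \left(-550 + 147\right) = 4 - 403 = -399$)
$C{\left(l \right)} = - \frac{399}{5 l}$ ($C{\left(l \right)} = \frac{\left(-399\right) \frac{1}{l}}{5} = - \frac{399}{5 l}$)
$\left(922539 + C{\left(917 \right)}\right) - 10018 = \left(922539 - \frac{399}{5 \cdot 917}\right) - 10018 = \left(922539 - \frac{57}{655}\right) - 10018 = \frac{604262988}{655} - 10018 = \frac{597701198}{655}$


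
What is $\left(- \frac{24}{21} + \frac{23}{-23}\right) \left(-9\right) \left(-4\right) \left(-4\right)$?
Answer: $\frac{2160}{7} \approx 308.57$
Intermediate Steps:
$\left(- \frac{24}{21} + \frac{23}{-23}\right) \left(-9\right) \left(-4\right) \left(-4\right) = \left(\left(-24\right) \frac{1}{21} + 23 \left(- \frac{1}{23}\right)\right) 36 \left(-4\right) = \left(- \frac{8}{7} - 1\right) \left(-144\right) = \left(- \frac{15}{7}\right) \left(-144\right) = \frac{2160}{7}$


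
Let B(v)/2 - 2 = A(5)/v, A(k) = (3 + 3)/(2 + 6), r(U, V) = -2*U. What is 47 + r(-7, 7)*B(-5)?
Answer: 494/5 ≈ 98.800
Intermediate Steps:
A(k) = 3/4 (A(k) = 6/8 = 6*(1/8) = 3/4)
B(v) = 4 + 3/(2*v) (B(v) = 4 + 2*(3/(4*v)) = 4 + 3/(2*v))
47 + r(-7, 7)*B(-5) = 47 + (-2*(-7))*(4 + (3/2)/(-5)) = 47 + 14*(4 + (3/2)*(-1/5)) = 47 + 14*(4 - 3/10) = 47 + 14*(37/10) = 47 + 259/5 = 494/5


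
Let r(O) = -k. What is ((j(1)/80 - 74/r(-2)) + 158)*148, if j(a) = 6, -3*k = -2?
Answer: 398231/10 ≈ 39823.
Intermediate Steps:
k = 2/3 (k = -1/3*(-2) = 2/3 ≈ 0.66667)
r(O) = -2/3 (r(O) = -1*2/3 = -2/3)
((j(1)/80 - 74/r(-2)) + 158)*148 = ((6/80 - 74/(-2/3)) + 158)*148 = ((6*(1/80) - 74*(-3/2)) + 158)*148 = ((3/40 + 111) + 158)*148 = (4443/40 + 158)*148 = (10763/40)*148 = 398231/10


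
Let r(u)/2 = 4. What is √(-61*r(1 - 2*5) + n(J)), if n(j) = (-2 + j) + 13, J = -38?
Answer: I*√515 ≈ 22.694*I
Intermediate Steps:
r(u) = 8 (r(u) = 2*4 = 8)
n(j) = 11 + j
√(-61*r(1 - 2*5) + n(J)) = √(-61*8 + (11 - 38)) = √(-488 - 27) = √(-515) = I*√515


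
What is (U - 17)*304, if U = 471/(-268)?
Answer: -382052/67 ≈ -5702.3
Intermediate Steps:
U = -471/268 (U = 471*(-1/268) = -471/268 ≈ -1.7575)
(U - 17)*304 = (-471/268 - 17)*304 = -5027/268*304 = -382052/67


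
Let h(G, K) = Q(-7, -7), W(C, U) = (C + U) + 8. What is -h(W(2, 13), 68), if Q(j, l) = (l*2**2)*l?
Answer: -196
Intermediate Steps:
W(C, U) = 8 + C + U
Q(j, l) = 4*l**2 (Q(j, l) = (l*4)*l = (4*l)*l = 4*l**2)
h(G, K) = 196 (h(G, K) = 4*(-7)**2 = 4*49 = 196)
-h(W(2, 13), 68) = -1*196 = -196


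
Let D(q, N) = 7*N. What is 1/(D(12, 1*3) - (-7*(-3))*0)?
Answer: 1/21 ≈ 0.047619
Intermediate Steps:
1/(D(12, 1*3) - (-7*(-3))*0) = 1/(7*(1*3) - (-7*(-3))*0) = 1/(7*3 - 21*0) = 1/(21 - 1*0) = 1/(21 + 0) = 1/21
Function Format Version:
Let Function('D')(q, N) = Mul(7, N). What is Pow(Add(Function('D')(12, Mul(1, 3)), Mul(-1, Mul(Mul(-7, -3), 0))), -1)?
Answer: Rational(1, 21) ≈ 0.047619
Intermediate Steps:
Pow(Add(Function('D')(12, Mul(1, 3)), Mul(-1, Mul(Mul(-7, -3), 0))), -1) = Pow(Add(Mul(7, Mul(1, 3)), Mul(-1, Mul(Mul(-7, -3), 0))), -1) = Pow(Add(Mul(7, 3), Mul(-1, Mul(21, 0))), -1) = Pow(Add(21, Mul(-1, 0)), -1) = Pow(Add(21, 0), -1) = Pow(21, -1) = Rational(1, 21)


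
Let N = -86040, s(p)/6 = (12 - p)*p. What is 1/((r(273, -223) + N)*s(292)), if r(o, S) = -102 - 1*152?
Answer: 1/42332384640 ≈ 2.3623e-11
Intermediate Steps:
r(o, S) = -254 (r(o, S) = -102 - 152 = -254)
s(p) = 6*p*(12 - p) (s(p) = 6*((12 - p)*p) = 6*(p*(12 - p)) = 6*p*(12 - p))
1/((r(273, -223) + N)*s(292)) = 1/((-254 - 86040)*((6*292*(12 - 1*292)))) = 1/((-86294)*((6*292*(12 - 292)))) = -1/(86294*(6*292*(-280))) = -1/86294/(-490560) = -1/86294*(-1/490560) = 1/42332384640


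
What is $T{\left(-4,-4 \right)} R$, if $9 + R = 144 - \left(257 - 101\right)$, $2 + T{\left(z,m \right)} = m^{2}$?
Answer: $-294$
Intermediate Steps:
$T{\left(z,m \right)} = -2 + m^{2}$
$R = -21$ ($R = -9 + \left(144 - \left(257 - 101\right)\right) = -9 + \left(144 - 156\right) = -9 - 12 = -21$)
$T{\left(-4,-4 \right)} R = \left(-2 + \left(-4\right)^{2}\right) \left(-21\right) = \left(-2 + 16\right) \left(-21\right) = 14 \left(-21\right) = -294$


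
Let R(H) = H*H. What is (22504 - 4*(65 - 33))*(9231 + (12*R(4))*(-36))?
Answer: 51889944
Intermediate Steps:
R(H) = H**2
(22504 - 4*(65 - 33))*(9231 + (12*R(4))*(-36)) = (22504 - 4*(65 - 33))*(9231 + (12*4**2)*(-36)) = (22504 - 4*32)*(9231 + (12*16)*(-36)) = (22504 - 128)*(9231 + 192*(-36)) = 22376*(9231 - 6912) = 22376*2319 = 51889944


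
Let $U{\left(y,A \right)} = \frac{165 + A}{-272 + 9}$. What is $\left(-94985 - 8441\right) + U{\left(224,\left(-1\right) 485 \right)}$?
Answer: $- \frac{27200718}{263} \approx -1.0342 \cdot 10^{5}$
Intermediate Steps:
$U{\left(y,A \right)} = - \frac{165}{263} - \frac{A}{263}$ ($U{\left(y,A \right)} = \frac{165 + A}{-263} = \left(165 + A\right) \left(- \frac{1}{263}\right) = - \frac{165}{263} - \frac{A}{263}$)
$\left(-94985 - 8441\right) + U{\left(224,\left(-1\right) 485 \right)} = \left(-94985 - 8441\right) - \left(\frac{165}{263} + \frac{\left(-1\right) 485}{263}\right) = -103426 - - \frac{320}{263} = -103426 + \left(- \frac{165}{263} + \frac{485}{263}\right) = -103426 + \frac{320}{263} = - \frac{27200718}{263}$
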